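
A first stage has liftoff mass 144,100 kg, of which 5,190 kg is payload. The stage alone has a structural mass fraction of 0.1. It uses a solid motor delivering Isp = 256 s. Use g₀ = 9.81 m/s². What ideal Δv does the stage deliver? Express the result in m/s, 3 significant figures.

Stage wet mass = m₀ − payload = 144,100 − 5,190 = 138,910 kg.
Stage dry mass = ε × stage wet mass = 0.1 × 138,910 = 13,891 kg.
Burnout mass m_f = stage dry + payload = 13,891 + 5,190 = 19,081 kg.
v_e = Isp · g₀ = 256 × 9.81 = 2511.4 m/s.
By the Tsiolkovsky rocket equation, Δv = v_e · ln(144,100/19,081) = 2511.4 × ln(7.552) = 2511.4 × 2.0218 ≈ 5078 m/s.

Δv ≈ 5080 m/s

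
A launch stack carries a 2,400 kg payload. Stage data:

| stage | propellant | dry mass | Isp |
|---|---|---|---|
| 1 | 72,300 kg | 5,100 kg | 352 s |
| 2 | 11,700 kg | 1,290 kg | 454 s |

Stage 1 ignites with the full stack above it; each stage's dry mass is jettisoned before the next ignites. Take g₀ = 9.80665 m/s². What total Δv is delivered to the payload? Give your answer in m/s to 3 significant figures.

Ignition mass of stage 1 = 72,300+5,100 + 11,700+1,290 + 2,400 = 92,790 kg.
Stage 1: m₀ = 92,790 kg, m_f = 92,790 − 72,300 = 20,490 kg; Δv = 352×9.80665×ln(4.529) = 3451.9×1.5104 ≈ 5214 m/s.
Stage 2: m₀ = 15,390 kg, m_f = 15,390 − 11,700 = 3,690 kg; Δv = 454×9.80665×ln(4.171) = 4452.2×1.4281 ≈ 6358 m/s.
Total Δv = 5214 + 6358 = 11572 m/s.

Δv ≈ 11600 m/s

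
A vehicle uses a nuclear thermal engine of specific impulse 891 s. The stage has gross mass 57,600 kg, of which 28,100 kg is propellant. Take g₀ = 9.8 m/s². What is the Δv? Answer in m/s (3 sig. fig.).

Δv ≈ 5840 m/s

v_e = Isp · g₀ = 891 × 9.8 = 8731.8 m/s.
m_f = m₀ − m_prop = 57,600 − 28,100 = 29,500 kg.
From the ideal rocket equation, Δv = v_e · ln(m₀/m_f) = 8731.8 × ln(1.953) = 8731.8 × 0.6691 ≈ 5842.7 m/s.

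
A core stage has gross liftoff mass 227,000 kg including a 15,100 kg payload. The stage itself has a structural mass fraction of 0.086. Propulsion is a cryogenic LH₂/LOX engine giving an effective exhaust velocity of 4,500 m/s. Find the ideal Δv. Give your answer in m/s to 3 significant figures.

Stage wet mass = m₀ − payload = 227,000 − 15,100 = 211,900 kg.
Stage dry mass = ε × stage wet mass = 0.086 × 211,900 = 18,223.4 kg.
Burnout mass m_f = stage dry + payload = 18,223.4 + 15,100 = 33,323.4 kg.
Rocket equation: Δv = v_e · ln(227,000/33,323.4) = 4500.0 × ln(6.812) = 4500.0 × 1.9187 ≈ 8634 m/s.

Δv ≈ 8630 m/s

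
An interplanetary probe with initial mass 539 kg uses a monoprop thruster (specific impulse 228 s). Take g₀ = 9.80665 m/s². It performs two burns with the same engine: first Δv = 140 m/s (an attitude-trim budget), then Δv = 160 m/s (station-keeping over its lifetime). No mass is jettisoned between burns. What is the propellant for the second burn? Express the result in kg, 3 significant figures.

propellant for the second burn ≈ 35.0 kg

v_e = Isp · g₀ = 228 × 9.80665 = 2235.9 m/s.
After the first burn: m = 539 × exp(−140/2235.9) = 539 × 0.93931 = 506.288 kg.
After the second burn: m = 506.288 × exp(−160/2235.9) = 506.288 × 0.93094 = 471.324 kg.
Second-burn propellant = 506.288 − 471.324 = 34.964 kg.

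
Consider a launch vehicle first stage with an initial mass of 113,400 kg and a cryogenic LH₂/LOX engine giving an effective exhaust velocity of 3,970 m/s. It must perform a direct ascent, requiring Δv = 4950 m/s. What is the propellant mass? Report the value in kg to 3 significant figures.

Rocket equation: m₀/m_f = exp(Δv / v_e) = exp(4950 / 3970.0) = exp(1.2469) = 3.4794.
m_f = 113,400 / 3.4794 = 32,591.8 kg, so propellant = m₀ − m_f = 113,400 − 32,591.8 = 80,808.2 kg.

propellant mass ≈ 80800 kg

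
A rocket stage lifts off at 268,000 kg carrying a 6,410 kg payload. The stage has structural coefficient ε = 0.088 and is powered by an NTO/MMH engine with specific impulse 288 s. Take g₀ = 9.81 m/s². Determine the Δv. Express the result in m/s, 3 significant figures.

Δv ≈ 6240 m/s

Stage wet mass = m₀ − payload = 268,000 − 6,410 = 261,590 kg.
Stage dry mass = ε × stage wet mass = 0.088 × 261,590 = 23,019.9 kg.
Burnout mass m_f = stage dry + payload = 23,019.9 + 6,410 = 29,429.9 kg.
v_e = Isp · g₀ = 288 × 9.81 = 2825.3 m/s.
Rocket equation: Δv = v_e · ln(268,000/29,429.9) = 2825.3 × ln(9.106) = 2825.3 × 2.2090 ≈ 6241 m/s.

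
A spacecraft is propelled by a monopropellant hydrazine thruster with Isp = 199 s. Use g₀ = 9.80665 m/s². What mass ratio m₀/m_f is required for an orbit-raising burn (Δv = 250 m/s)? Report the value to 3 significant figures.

mass ratio ≈ 1.14

v_e = Isp · g₀ = 199 × 9.80665 = 1951.5 m/s.
Rocket equation: m₀/m_f = exp(Δv / v_e) = exp(250 / 1951.5) = exp(0.1281) = 1.1367.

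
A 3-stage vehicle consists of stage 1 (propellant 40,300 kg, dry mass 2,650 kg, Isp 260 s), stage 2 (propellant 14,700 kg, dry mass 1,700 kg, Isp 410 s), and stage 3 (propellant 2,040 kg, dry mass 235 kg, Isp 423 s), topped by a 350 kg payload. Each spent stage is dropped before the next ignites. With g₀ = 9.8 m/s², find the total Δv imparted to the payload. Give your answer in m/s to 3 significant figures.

Δv ≈ 14900 m/s

Ignition mass of stage 1 = 40,300+2,650 + 14,700+1,700 + 2,040+235 + 350 = 61,975 kg.
Stage 1: m₀ = 61,975 kg, m_f = 61,975 − 40,300 = 21,675 kg; Δv = 260×9.8×ln(2.859) = 2548.0×1.0506 ≈ 2677 m/s.
Stage 2: m₀ = 19,025 kg, m_f = 19,025 − 14,700 = 4,325 kg; Δv = 410×9.8×ln(4.399) = 4018.0×1.4813 ≈ 5952 m/s.
Stage 3: m₀ = 2,625 kg, m_f = 2,625 − 2,040 = 585 kg; Δv = 423×9.8×ln(4.487) = 4145.4×1.5012 ≈ 6223 m/s.
Total Δv = 2677 + 5952 + 6223 = 14852 m/s.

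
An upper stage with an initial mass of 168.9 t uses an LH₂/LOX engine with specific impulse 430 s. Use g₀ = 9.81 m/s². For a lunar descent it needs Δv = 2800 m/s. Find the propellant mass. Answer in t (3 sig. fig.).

propellant mass ≈ 81.9 t

v_e = Isp · g₀ = 430 × 9.81 = 4218.3 m/s.
From the ideal rocket equation, m₀/m_f = exp(Δv / v_e) = exp(2800 / 4218.3) = exp(0.6638) = 1.9421.
m_f = 168.9 / 1.9421 = 86.9677 t, so propellant = m₀ − m_f = 168.9 − 86.9677 = 81.9323 t.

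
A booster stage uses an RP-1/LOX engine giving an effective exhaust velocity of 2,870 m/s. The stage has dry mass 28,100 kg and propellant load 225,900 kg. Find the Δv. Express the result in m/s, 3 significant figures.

Δv ≈ 6320 m/s

m₀ = m_dry + m_prop = 28,100 + 225,900 = 254,000 kg.
Rocket equation: Δv = v_e · ln(m₀/m_f) = 2870.0 × ln(9.039) = 2870.0 × 2.2016 ≈ 6318.5 m/s.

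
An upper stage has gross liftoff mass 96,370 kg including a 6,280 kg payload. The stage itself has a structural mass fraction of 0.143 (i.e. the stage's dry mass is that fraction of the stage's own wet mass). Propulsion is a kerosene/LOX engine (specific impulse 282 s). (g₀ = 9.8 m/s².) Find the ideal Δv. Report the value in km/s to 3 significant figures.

Δv ≈ 4.46 km/s

Stage wet mass = m₀ − payload = 96,370 − 6,280 = 90,090 kg.
Stage dry mass = ε × stage wet mass = 0.143 × 90,090 = 12,882.9 kg.
Burnout mass m_f = stage dry + payload = 12,882.9 + 6,280 = 19,162.9 kg.
v_e = Isp · g₀ = 282 × 9.8 = 2763.6 m/s.
Δv = v_e · ln(96,370/19,162.9) = 2763.6 × ln(5.029) = 2763.6 × 1.6152 ≈ 4464 m/s.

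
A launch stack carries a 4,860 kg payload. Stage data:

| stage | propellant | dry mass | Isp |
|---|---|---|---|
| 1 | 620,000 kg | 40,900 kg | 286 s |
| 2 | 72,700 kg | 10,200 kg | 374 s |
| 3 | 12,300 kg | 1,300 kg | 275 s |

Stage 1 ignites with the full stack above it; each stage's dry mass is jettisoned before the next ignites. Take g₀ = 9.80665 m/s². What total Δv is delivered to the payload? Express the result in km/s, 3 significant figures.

Δv ≈ 12.3 km/s

Ignition mass of stage 1 = 620,000+40,900 + 72,700+10,200 + 12,300+1,300 + 4,860 = 762,260 kg.
Stage 1: m₀ = 762,260 kg, m_f = 762,260 − 620,000 = 142,260 kg; Δv = 286×9.80665×ln(5.358) = 2804.7×1.6786 ≈ 4708 m/s.
Stage 2: m₀ = 101,360 kg, m_f = 101,360 − 72,700 = 28,660 kg; Δv = 374×9.80665×ln(3.537) = 3667.7×1.2632 ≈ 4633 m/s.
Stage 3: m₀ = 18,460 kg, m_f = 18,460 − 12,300 = 6,160 kg; Δv = 275×9.80665×ln(2.997) = 2696.8×1.0975 ≈ 2960 m/s.
Total Δv = 4708 + 4633 + 2960 = 12301 m/s.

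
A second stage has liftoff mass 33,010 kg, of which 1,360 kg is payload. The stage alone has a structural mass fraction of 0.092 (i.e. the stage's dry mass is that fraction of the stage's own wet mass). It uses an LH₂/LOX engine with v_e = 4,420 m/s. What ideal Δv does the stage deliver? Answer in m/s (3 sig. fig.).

Δv ≈ 9040 m/s

Stage wet mass = m₀ − payload = 33,010 − 1,360 = 31,650 kg.
Stage dry mass = ε × stage wet mass = 0.092 × 31,650 = 2,911.8 kg.
Burnout mass m_f = stage dry + payload = 2,911.8 + 1,360 = 4,271.8 kg.
Using Δv = v_e ln(m₀/m_f): Δv = v_e · ln(33,010/4,271.8) = 4420.0 × ln(7.727) = 4420.0 × 2.0448 ≈ 9038 m/s.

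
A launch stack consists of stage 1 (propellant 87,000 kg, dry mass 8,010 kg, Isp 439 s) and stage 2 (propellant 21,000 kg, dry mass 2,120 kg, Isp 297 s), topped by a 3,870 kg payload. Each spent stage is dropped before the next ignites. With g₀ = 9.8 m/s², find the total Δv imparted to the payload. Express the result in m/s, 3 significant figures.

Δv ≈ 9750 m/s

Ignition mass of stage 1 = 87,000+8,010 + 21,000+2,120 + 3,870 = 122,000 kg.
Stage 1: m₀ = 122,000 kg, m_f = 122,000 − 87,000 = 35,000 kg; Δv = 439×9.8×ln(3.486) = 4302.2×1.2487 ≈ 5372 m/s.
Stage 2: m₀ = 26,990 kg, m_f = 26,990 − 21,000 = 5,990 kg; Δv = 297×9.8×ln(4.506) = 2910.6×1.5054 ≈ 4382 m/s.
Total Δv = 5372 + 4382 = 9754 m/s.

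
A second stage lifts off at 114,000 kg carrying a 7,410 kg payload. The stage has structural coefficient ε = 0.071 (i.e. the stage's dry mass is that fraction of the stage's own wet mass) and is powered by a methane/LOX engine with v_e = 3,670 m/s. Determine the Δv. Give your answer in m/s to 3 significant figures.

Δv ≈ 7450 m/s

Stage wet mass = m₀ − payload = 114,000 − 7,410 = 106,590 kg.
Stage dry mass = ε × stage wet mass = 0.071 × 106,590 = 7,567.89 kg.
Burnout mass m_f = stage dry + payload = 7,567.89 + 7,410 = 14,977.89 kg.
Δv = v_e · ln(114,000/14,977.89) = 3670.0 × ln(7.611) = 3670.0 × 2.0296 ≈ 7449 m/s.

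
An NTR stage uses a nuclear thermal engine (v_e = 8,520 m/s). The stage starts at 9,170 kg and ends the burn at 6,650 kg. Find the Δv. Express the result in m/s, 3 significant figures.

Δv = v_e · ln(m₀/m_f) = 8520.0 × ln(1.379) = 8520.0 × 0.3213 ≈ 2737.7 m/s.

Δv ≈ 2740 m/s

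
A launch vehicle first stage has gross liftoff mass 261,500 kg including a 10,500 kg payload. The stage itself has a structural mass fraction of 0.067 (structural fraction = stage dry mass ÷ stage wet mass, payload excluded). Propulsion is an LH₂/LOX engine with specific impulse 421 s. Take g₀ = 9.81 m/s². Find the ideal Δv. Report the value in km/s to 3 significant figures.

Δv ≈ 9.33 km/s

Stage wet mass = m₀ − payload = 261,500 − 10,500 = 251,000 kg.
Stage dry mass = ε × stage wet mass = 0.067 × 251,000 = 16,817 kg.
Burnout mass m_f = stage dry + payload = 16,817 + 10,500 = 27,317 kg.
v_e = Isp · g₀ = 421 × 9.81 = 4130.0 m/s.
By the Tsiolkovsky rocket equation, Δv = v_e · ln(261,500/27,317) = 4130.0 × ln(9.573) = 4130.0 × 2.2589 ≈ 9329 m/s.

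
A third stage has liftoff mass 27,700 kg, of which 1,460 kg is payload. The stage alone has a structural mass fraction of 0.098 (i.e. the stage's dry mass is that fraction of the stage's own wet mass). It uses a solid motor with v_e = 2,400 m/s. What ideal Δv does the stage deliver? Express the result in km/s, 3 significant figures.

Δv ≈ 4.63 km/s

Stage wet mass = m₀ − payload = 27,700 − 1,460 = 26,240 kg.
Stage dry mass = ε × stage wet mass = 0.098 × 26,240 = 2,571.52 kg.
Burnout mass m_f = stage dry + payload = 2,571.52 + 1,460 = 4,031.52 kg.
By the Tsiolkovsky rocket equation, Δv = v_e · ln(27,700/4,031.52) = 2400.0 × ln(6.871) = 2400.0 × 1.9273 ≈ 4625 m/s.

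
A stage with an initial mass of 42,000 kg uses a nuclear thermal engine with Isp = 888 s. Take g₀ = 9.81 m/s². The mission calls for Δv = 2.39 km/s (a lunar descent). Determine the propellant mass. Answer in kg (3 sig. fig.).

v_e = Isp · g₀ = 888 × 9.81 = 8711.3 m/s.
By the Tsiolkovsky rocket equation, m₀/m_f = exp(Δv / v_e) = exp(2390 / 8711.3) = exp(0.2744) = 1.3157.
m_f = 42,000 / 1.3157 = 31,922.2 kg, so propellant = m₀ − m_f = 42,000 − 31,922.2 = 10,077.8 kg.

propellant mass ≈ 10100 kg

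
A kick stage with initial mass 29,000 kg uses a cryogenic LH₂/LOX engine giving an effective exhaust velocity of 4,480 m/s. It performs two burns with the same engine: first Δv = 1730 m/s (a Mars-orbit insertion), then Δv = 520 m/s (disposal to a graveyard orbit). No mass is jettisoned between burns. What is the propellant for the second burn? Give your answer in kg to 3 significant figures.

After the first burn: m = 29000 × exp(−1730/4480.0) = 29000 × 0.67966 = 19,710.1 kg.
After the second burn: m = 19,710.1 × exp(−520/4480.0) = 19,710.1 × 0.89041 = 17,550.1 kg.
Second-burn propellant = 19,710.1 − 17,550.1 = 2,160 kg.

propellant for the second burn ≈ 2160 kg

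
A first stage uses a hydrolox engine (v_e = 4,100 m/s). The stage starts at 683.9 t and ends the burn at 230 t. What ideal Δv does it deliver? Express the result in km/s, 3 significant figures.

Δv ≈ 4.47 km/s

Using Δv = v_e ln(m₀/m_f): Δv = v_e · ln(m₀/m_f) = 4100.0 × ln(2.973) = 4100.0 × 1.0897 ≈ 4467.9 m/s.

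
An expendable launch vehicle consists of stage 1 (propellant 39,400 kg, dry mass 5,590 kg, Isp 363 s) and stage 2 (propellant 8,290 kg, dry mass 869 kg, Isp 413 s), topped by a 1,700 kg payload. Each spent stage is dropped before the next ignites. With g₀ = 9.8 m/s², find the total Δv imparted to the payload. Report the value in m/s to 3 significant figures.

Δv ≈ 10200 m/s

Ignition mass of stage 1 = 39,400+5,590 + 8,290+869 + 1,700 = 55,849 kg.
Stage 1: m₀ = 55,849 kg, m_f = 55,849 − 39,400 = 16,449 kg; Δv = 363×9.8×ln(3.395) = 3557.4×1.2224 ≈ 4349 m/s.
Stage 2: m₀ = 10,859 kg, m_f = 10,859 − 8,290 = 2,569 kg; Δv = 413×9.8×ln(4.227) = 4047.4×1.4415 ≈ 5834 m/s.
Total Δv = 4349 + 5834 = 10183 m/s.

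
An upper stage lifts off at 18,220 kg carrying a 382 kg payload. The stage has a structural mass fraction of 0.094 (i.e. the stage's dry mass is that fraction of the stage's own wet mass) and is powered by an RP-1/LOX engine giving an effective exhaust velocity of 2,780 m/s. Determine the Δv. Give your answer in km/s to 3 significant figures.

Δv ≈ 6.06 km/s

Stage wet mass = m₀ − payload = 18,220 − 382 = 17,838 kg.
Stage dry mass = ε × stage wet mass = 0.094 × 17,838 = 1,676.77 kg.
Burnout mass m_f = stage dry + payload = 1,676.77 + 382 = 2,058.77 kg.
Δv = v_e · ln(18,220/2,058.77) = 2780.0 × ln(8.85) = 2780.0 × 2.1804 ≈ 6062 m/s.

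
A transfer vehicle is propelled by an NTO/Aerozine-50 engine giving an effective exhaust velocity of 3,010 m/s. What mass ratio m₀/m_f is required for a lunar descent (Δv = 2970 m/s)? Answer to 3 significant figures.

mass ratio ≈ 2.68

From the ideal rocket equation, m₀/m_f = exp(Δv / v_e) = exp(2970 / 3010.0) = exp(0.9867) = 2.6824.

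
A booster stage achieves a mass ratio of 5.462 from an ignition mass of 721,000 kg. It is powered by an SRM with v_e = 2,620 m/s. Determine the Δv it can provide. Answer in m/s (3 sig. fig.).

Δv ≈ 4450 m/s

Δv = v_e · ln(5.462) = 2620.0 × 1.6978 ≈ 4448.3 m/s.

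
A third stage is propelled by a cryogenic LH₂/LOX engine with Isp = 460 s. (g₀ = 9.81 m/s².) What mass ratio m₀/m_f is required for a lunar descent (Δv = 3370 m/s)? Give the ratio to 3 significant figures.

mass ratio ≈ 2.11

v_e = Isp · g₀ = 460 × 9.81 = 4512.6 m/s.
Using Δv = v_e ln(m₀/m_f): m₀/m_f = exp(Δv / v_e) = exp(3370 / 4512.6) = exp(0.7468) = 2.1102.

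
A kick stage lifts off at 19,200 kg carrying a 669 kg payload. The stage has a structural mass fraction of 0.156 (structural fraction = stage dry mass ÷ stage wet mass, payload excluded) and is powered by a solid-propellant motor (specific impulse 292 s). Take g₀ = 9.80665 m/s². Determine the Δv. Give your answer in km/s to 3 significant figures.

Δv ≈ 4.83 km/s

Stage wet mass = m₀ − payload = 19,200 − 669 = 18,531 kg.
Stage dry mass = ε × stage wet mass = 0.156 × 18,531 = 2,890.84 kg.
Burnout mass m_f = stage dry + payload = 2,890.84 + 669 = 3,559.84 kg.
v_e = Isp · g₀ = 292 × 9.80665 = 2863.5 m/s.
Δv = v_e · ln(19,200/3,559.84) = 2863.5 × ln(5.394) = 2863.5 × 1.6852 ≈ 4826 m/s.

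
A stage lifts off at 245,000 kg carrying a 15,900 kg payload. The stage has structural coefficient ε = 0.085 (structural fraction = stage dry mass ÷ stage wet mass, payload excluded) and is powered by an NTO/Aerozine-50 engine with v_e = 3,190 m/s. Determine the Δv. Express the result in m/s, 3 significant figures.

Stage wet mass = m₀ − payload = 245,000 − 15,900 = 229,100 kg.
Stage dry mass = ε × stage wet mass = 0.085 × 229,100 = 19,473.5 kg.
Burnout mass m_f = stage dry + payload = 19,473.5 + 15,900 = 35,373.5 kg.
From the ideal rocket equation, Δv = v_e · ln(245,000/35,373.5) = 3190.0 × ln(6.926) = 3190.0 × 1.9353 ≈ 6174 m/s.

Δv ≈ 6170 m/s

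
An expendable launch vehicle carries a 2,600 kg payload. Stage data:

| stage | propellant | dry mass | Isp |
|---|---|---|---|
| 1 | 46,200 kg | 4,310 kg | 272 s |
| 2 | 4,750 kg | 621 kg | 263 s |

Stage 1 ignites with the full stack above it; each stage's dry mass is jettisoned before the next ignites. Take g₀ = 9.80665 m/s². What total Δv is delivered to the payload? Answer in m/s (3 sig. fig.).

Δv ≈ 6500 m/s

Ignition mass of stage 1 = 46,200+4,310 + 4,750+621 + 2,600 = 58,481 kg.
Stage 1: m₀ = 58,481 kg, m_f = 58,481 − 46,200 = 12,281 kg; Δv = 272×9.80665×ln(4.762) = 2667.4×1.5606 ≈ 4163 m/s.
Stage 2: m₀ = 7,971 kg, m_f = 7,971 − 4,750 = 3,221 kg; Δv = 263×9.80665×ln(2.475) = 2579.1×0.9061 ≈ 2337 m/s.
Total Δv = 4163 + 2337 = 6500 m/s.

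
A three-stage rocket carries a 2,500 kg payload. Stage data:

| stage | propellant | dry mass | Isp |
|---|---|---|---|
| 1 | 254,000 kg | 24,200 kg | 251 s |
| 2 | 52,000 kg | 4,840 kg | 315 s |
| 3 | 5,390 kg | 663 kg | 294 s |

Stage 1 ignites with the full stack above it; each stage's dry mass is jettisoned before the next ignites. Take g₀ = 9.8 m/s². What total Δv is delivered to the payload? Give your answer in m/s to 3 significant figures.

Δv ≈ 11100 m/s

Ignition mass of stage 1 = 254,000+24,200 + 52,000+4,840 + 5,390+663 + 2,500 = 343,593 kg.
Stage 1: m₀ = 343,593 kg, m_f = 343,593 − 254,000 = 89,593 kg; Δv = 251×9.8×ln(3.835) = 2459.8×1.3442 ≈ 3306 m/s.
Stage 2: m₀ = 65,393 kg, m_f = 65,393 − 52,000 = 13,393 kg; Δv = 315×9.8×ln(4.883) = 3087.0×1.5857 ≈ 4895 m/s.
Stage 3: m₀ = 8,553 kg, m_f = 8,553 − 5,390 = 3,163 kg; Δv = 294×9.8×ln(2.704) = 2881.2×0.9948 ≈ 2866 m/s.
Total Δv = 3306 + 4895 + 2866 = 11067 m/s.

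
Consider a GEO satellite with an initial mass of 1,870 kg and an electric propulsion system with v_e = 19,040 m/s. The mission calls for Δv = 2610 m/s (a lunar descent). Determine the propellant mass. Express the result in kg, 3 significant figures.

m₀/m_f = exp(Δv / v_e) = exp(2610 / 19040.0) = exp(0.1371) = 1.1469.
m_f = 1,870 / 1.1469 = 1,630.48 kg, so propellant = m₀ − m_f = 1,870 − 1,630.48 = 239.52 kg.

propellant mass ≈ 240 kg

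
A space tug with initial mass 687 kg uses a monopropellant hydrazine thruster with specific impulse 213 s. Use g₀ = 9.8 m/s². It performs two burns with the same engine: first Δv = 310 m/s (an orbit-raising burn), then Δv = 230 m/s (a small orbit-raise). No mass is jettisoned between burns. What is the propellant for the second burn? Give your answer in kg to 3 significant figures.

v_e = Isp · g₀ = 213 × 9.8 = 2087.4 m/s.
After the first burn: m = 687 × exp(−310/2087.4) = 687 × 0.86199 = 592.187 kg.
After the second burn: m = 592.187 × exp(−230/2087.4) = 592.187 × 0.89567 = 530.404 kg.
Second-burn propellant = 592.187 − 530.404 = 61.783 kg.

propellant for the second burn ≈ 61.8 kg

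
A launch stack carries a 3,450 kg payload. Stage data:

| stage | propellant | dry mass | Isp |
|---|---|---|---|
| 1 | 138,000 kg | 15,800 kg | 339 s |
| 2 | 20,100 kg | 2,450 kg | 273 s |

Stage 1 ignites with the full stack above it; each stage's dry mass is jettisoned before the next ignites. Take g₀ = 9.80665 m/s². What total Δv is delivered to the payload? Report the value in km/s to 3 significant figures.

Δv ≈ 8.82 km/s

Ignition mass of stage 1 = 138,000+15,800 + 20,100+2,450 + 3,450 = 179,800 kg.
Stage 1: m₀ = 179,800 kg, m_f = 179,800 − 138,000 = 41,800 kg; Δv = 339×9.80665×ln(4.301) = 3324.5×1.4589 ≈ 4850 m/s.
Stage 2: m₀ = 26,000 kg, m_f = 26,000 − 20,100 = 5,900 kg; Δv = 273×9.80665×ln(4.407) = 2677.2×1.4831 ≈ 3971 m/s.
Total Δv = 4850 + 3971 = 8821 m/s.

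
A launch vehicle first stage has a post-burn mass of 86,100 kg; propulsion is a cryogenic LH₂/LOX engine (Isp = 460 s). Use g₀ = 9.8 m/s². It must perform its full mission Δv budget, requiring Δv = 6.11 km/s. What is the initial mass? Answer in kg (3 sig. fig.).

v_e = Isp · g₀ = 460 × 9.8 = 4508.0 m/s.
m₀/m_f = exp(Δv / v_e) = exp(6110 / 4508.0) = exp(1.3554) = 3.8782.
m₀ = m_f × 3.8782 = 86,100 × 3.8782 = 333,913 kg.

initial mass ≈ 334000 kg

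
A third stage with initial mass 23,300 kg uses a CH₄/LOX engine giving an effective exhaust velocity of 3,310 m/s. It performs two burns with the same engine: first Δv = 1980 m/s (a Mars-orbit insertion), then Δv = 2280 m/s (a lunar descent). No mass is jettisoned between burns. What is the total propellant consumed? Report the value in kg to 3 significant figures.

After the first burn: m = 23300 × exp(−1980/3310.0) = 23300 × 0.54981 = 12,810.6 kg.
After the second burn: m = 12,810.6 × exp(−2280/3310.0) = 12,810.6 × 0.50217 = 6,433.1 kg.
Total propellant = m₀ − m_final = 23300 − 6,433.1 = 16,866.9 kg.

total propellant consumed ≈ 16900 kg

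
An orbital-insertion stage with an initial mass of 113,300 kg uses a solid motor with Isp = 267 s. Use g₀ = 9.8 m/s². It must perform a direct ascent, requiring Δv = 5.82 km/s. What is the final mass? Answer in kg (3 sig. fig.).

final mass ≈ 12300 kg

v_e = Isp · g₀ = 267 × 9.8 = 2616.6 m/s.
m₀/m_f = exp(Δv / v_e) = exp(5820 / 2616.6) = exp(2.2243) = 9.2466.
m_f = m₀ / 9.2466 = 113,300 / 9.2466 = 12,253.2 kg.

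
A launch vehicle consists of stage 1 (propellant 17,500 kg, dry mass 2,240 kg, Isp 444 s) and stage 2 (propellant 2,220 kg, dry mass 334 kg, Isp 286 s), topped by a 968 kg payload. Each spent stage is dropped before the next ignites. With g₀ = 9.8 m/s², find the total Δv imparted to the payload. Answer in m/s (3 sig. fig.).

Ignition mass of stage 1 = 17,500+2,240 + 2,220+334 + 968 = 23,262 kg.
Stage 1: m₀ = 23,262 kg, m_f = 23,262 − 17,500 = 5,762 kg; Δv = 444×9.8×ln(4.037) = 4351.2×1.3955 ≈ 6072 m/s.
Stage 2: m₀ = 3,522 kg, m_f = 3,522 − 2,220 = 1,302 kg; Δv = 286×9.8×ln(2.705) = 2802.8×0.9951 ≈ 2789 m/s.
Total Δv = 6072 + 2789 = 8861 m/s.

Δv ≈ 8860 m/s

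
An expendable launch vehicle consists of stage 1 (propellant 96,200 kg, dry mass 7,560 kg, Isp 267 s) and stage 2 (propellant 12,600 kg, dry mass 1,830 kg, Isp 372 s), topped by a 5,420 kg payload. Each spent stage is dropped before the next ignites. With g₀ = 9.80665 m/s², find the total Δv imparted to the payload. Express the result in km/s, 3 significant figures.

Ignition mass of stage 1 = 96,200+7,560 + 12,600+1,830 + 5,420 = 123,610 kg.
Stage 1: m₀ = 123,610 kg, m_f = 123,610 − 96,200 = 27,410 kg; Δv = 267×9.80665×ln(4.51) = 2618.4×1.5062 ≈ 3944 m/s.
Stage 2: m₀ = 19,850 kg, m_f = 19,850 − 12,600 = 7,250 kg; Δv = 372×9.80665×ln(2.738) = 3648.1×1.0072 ≈ 3674 m/s.
Total Δv = 3944 + 3674 = 7618 m/s.

Δv ≈ 7.62 km/s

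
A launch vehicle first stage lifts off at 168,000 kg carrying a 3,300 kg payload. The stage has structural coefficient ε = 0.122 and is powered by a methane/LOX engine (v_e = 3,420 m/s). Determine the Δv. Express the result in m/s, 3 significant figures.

Δv ≈ 6740 m/s

Stage wet mass = m₀ − payload = 168,000 − 3,300 = 164,700 kg.
Stage dry mass = ε × stage wet mass = 0.122 × 164,700 = 20,093.4 kg.
Burnout mass m_f = stage dry + payload = 20,093.4 + 3,300 = 23,393.4 kg.
Δv = v_e · ln(168,000/23,393.4) = 3420.0 × ln(7.182) = 3420.0 × 1.9715 ≈ 6743 m/s.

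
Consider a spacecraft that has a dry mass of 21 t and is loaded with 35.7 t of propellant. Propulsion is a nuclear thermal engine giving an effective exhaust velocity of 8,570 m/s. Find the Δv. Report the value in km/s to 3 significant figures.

m₀ = m_dry + m_prop = 21 + 35.7 = 56.7 t.
By the Tsiolkovsky rocket equation, Δv = v_e · ln(m₀/m_f) = 8570.0 × ln(2.7) = 8570.0 × 0.9933 ≈ 8512.2 m/s.

Δv ≈ 8.51 km/s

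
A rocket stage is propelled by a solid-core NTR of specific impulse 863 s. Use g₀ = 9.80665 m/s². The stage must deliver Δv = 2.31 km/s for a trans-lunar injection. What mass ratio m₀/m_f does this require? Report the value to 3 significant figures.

v_e = Isp · g₀ = 863 × 9.80665 = 8463.1 m/s.
Rocket equation: m₀/m_f = exp(Δv / v_e) = exp(2310 / 8463.1) = exp(0.2729) = 1.3138.

mass ratio ≈ 1.31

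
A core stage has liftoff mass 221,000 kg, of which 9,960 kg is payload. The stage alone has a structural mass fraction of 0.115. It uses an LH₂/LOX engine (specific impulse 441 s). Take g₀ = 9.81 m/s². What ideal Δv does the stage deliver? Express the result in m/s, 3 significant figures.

Stage wet mass = m₀ − payload = 221,000 − 9,960 = 211,040 kg.
Stage dry mass = ε × stage wet mass = 0.115 × 211,040 = 24,269.6 kg.
Burnout mass m_f = stage dry + payload = 24,269.6 + 9,960 = 34,229.6 kg.
v_e = Isp · g₀ = 441 × 9.81 = 4326.2 m/s.
Δv = v_e · ln(221,000/34,229.6) = 4326.2 × ln(6.456) = 4326.2 × 1.8651 ≈ 8069 m/s.

Δv ≈ 8070 m/s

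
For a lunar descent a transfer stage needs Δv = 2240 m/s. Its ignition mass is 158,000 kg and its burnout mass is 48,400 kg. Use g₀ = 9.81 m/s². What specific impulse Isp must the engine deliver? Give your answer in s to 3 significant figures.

ln(m₀/m_f) = ln(158000/48400) = ln(3.264) = 1.1831.
Rocket equation: v_e = Δv / ln(m₀/m_f) = 2240 / 1.1831 = 1893.3 m/s.
Isp = v_e / g₀ = 1893.3 / 9.81 = 193.0 s.

Isp ≈ 193 s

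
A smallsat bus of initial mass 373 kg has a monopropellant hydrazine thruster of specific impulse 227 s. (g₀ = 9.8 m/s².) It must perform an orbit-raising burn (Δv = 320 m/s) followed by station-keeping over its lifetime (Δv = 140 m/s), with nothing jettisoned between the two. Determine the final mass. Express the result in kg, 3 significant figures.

v_e = Isp · g₀ = 227 × 9.8 = 2224.6 m/s.
After the first burn: m = 373 × exp(−320/2224.6) = 373 × 0.86602 = 323.025 kg.
After the second burn: m = 323.025 × exp(−140/2224.6) = 323.025 × 0.93901 = 303.324 kg.

final mass ≈ 303 kg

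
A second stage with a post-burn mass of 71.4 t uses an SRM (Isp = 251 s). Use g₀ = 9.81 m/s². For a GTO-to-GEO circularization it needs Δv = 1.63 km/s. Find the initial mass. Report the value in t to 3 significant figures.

v_e = Isp · g₀ = 251 × 9.81 = 2462.3 m/s.
m₀/m_f = exp(Δv / v_e) = exp(1630 / 2462.3) = exp(0.6620) = 1.9386.
m₀ = m_f × 1.9386 = 71.4 × 1.9386 = 138.416 t.

initial mass ≈ 138 t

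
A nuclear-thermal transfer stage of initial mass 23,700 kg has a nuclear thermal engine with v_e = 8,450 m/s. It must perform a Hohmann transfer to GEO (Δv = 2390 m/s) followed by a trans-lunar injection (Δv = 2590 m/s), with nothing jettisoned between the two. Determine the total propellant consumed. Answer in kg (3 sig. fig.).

total propellant consumed ≈ 10600 kg

After the first burn: m = 23700 × exp(−2390/8450.0) = 23700 × 0.75364 = 17,861.3 kg.
After the second burn: m = 17,861.3 × exp(−2590/8450.0) = 17,861.3 × 0.73601 = 13,146.1 kg.
Total propellant = m₀ − m_final = 23700 − 13,146.1 = 10,553.9 kg.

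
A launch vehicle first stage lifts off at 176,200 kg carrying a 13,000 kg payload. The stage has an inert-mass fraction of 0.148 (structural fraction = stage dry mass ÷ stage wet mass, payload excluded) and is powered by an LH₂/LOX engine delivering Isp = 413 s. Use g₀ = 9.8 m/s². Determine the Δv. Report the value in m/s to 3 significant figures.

Δv ≈ 6300 m/s

Stage wet mass = m₀ − payload = 176,200 − 13,000 = 163,200 kg.
Stage dry mass = ε × stage wet mass = 0.148 × 163,200 = 24,153.6 kg.
Burnout mass m_f = stage dry + payload = 24,153.6 + 13,000 = 37,153.6 kg.
v_e = Isp · g₀ = 413 × 9.8 = 4047.4 m/s.
Δv = v_e · ln(176,200/37,153.6) = 4047.4 × ln(4.742) = 4047.4 × 1.5566 ≈ 6300 m/s.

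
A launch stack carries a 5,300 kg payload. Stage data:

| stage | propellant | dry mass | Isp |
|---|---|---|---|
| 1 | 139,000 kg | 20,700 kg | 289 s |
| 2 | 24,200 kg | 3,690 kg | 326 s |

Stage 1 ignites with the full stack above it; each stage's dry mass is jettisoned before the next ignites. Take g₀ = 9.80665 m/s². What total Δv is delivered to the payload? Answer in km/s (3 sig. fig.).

Δv ≈ 7.79 km/s

Ignition mass of stage 1 = 139,000+20,700 + 24,200+3,690 + 5,300 = 192,890 kg.
Stage 1: m₀ = 192,890 kg, m_f = 192,890 − 139,000 = 53,890 kg; Δv = 289×9.80665×ln(3.579) = 2834.1×1.2752 ≈ 3614 m/s.
Stage 2: m₀ = 33,190 kg, m_f = 33,190 − 24,200 = 8,990 kg; Δv = 326×9.80665×ln(3.692) = 3197.0×1.3061 ≈ 4176 m/s.
Total Δv = 3614 + 4176 = 7790 m/s.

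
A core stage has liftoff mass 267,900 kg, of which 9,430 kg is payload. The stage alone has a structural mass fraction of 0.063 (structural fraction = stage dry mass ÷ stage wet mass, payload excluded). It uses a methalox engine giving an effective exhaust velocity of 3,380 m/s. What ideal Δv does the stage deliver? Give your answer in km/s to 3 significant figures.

Δv ≈ 7.92 km/s

Stage wet mass = m₀ − payload = 267,900 − 9,430 = 258,470 kg.
Stage dry mass = ε × stage wet mass = 0.063 × 258,470 = 16,283.6 kg.
Burnout mass m_f = stage dry + payload = 16,283.6 + 9,430 = 25,713.6 kg.
Δv = v_e · ln(267,900/25,713.6) = 3380.0 × ln(10.42) = 3380.0 × 2.3436 ≈ 7921 m/s.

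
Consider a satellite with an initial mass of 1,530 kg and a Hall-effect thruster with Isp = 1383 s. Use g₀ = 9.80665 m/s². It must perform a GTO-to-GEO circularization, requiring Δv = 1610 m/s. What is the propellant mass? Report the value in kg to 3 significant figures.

propellant mass ≈ 171 kg

v_e = Isp · g₀ = 1383 × 9.80665 = 13562.6 m/s.
By the Tsiolkovsky rocket equation, m₀/m_f = exp(Δv / v_e) = exp(1610 / 13562.6) = exp(0.1187) = 1.1260.
m_f = 1,530 / 1.1260 = 1,358.79 kg, so propellant = m₀ − m_f = 1,530 − 1,358.79 = 171.21 kg.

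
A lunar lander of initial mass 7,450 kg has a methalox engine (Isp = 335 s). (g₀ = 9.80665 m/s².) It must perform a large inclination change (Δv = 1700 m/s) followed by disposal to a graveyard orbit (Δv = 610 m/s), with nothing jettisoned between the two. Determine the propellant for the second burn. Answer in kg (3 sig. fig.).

v_e = Isp · g₀ = 335 × 9.80665 = 3285.2 m/s.
After the first burn: m = 7450 × exp(−1700/3285.2) = 7450 × 0.59603 = 4,440.42 kg.
After the second burn: m = 4,440.42 × exp(−610/3285.2) = 4,440.42 × 0.83054 = 3,687.95 kg.
Second-burn propellant = 4,440.42 − 3,687.95 = 752.47 kg.

propellant for the second burn ≈ 752 kg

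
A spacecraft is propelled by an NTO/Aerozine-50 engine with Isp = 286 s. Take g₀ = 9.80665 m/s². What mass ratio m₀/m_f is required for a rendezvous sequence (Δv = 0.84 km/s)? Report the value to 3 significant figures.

v_e = Isp · g₀ = 286 × 9.80665 = 2804.7 m/s.
m₀/m_f = exp(Δv / v_e) = exp(840 / 2804.7) = exp(0.2995) = 1.3492.

mass ratio ≈ 1.35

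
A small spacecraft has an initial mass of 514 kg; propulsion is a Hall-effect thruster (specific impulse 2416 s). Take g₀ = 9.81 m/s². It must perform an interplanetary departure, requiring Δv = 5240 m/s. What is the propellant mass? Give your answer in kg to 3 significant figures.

propellant mass ≈ 102 kg

v_e = Isp · g₀ = 2416 × 9.81 = 23701.0 m/s.
m₀/m_f = exp(Δv / v_e) = exp(5240 / 23701.0) = exp(0.2211) = 1.2474.
m_f = 514 / 1.2474 = 412.057 kg, so propellant = m₀ − m_f = 514 − 412.057 = 101.943 kg.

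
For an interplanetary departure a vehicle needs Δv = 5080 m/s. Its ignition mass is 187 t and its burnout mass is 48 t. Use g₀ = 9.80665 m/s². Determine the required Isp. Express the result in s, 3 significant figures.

ln(m₀/m_f) = ln(187000/48000) = ln(3.896) = 1.3599.
Using Δv = v_e ln(m₀/m_f): v_e = Δv / ln(m₀/m_f) = 5080 / 1.3599 = 3735.5 m/s.
Isp = v_e / g₀ = 3735.5 / 9.80665 = 380.9 s.

Isp ≈ 381 s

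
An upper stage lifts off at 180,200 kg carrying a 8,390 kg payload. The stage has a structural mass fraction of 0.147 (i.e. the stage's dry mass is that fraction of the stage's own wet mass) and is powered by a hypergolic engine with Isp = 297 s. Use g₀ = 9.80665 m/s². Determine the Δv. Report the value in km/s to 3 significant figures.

Stage wet mass = m₀ − payload = 180,200 − 8,390 = 171,810 kg.
Stage dry mass = ε × stage wet mass = 0.147 × 171,810 = 25,256.1 kg.
Burnout mass m_f = stage dry + payload = 25,256.1 + 8,390 = 33,646.1 kg.
v_e = Isp · g₀ = 297 × 9.80665 = 2912.6 m/s.
Δv = v_e · ln(180,200/33,646.1) = 2912.6 × ln(5.356) = 2912.6 × 1.6782 ≈ 4888 m/s.

Δv ≈ 4.89 km/s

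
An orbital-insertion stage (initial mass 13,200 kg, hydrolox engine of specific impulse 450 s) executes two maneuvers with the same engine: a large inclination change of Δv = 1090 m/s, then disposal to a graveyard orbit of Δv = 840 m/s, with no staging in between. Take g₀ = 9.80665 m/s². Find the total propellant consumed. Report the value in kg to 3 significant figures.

v_e = Isp · g₀ = 450 × 9.80665 = 4413.0 m/s.
After the first burn: m = 13200 × exp(−1090/4413.0) = 13200 × 0.78114 = 10,311 kg.
After the second burn: m = 10,311 × exp(−840/4413.0) = 10,311 × 0.82667 = 8,523.79 kg.
Total propellant = m₀ − m_final = 13200 − 8,523.79 = 4,676.21 kg.

total propellant consumed ≈ 4680 kg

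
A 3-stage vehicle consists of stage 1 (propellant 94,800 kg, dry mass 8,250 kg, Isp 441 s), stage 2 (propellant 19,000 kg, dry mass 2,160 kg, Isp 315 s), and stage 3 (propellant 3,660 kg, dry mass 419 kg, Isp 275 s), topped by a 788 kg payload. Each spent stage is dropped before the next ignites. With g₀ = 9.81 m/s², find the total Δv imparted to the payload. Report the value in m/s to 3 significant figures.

Ignition mass of stage 1 = 94,800+8,250 + 19,000+2,160 + 3,660+419 + 788 = 129,077 kg.
Stage 1: m₀ = 129,077 kg, m_f = 129,077 − 94,800 = 34,277 kg; Δv = 441×9.81×ln(3.766) = 4326.2×1.3259 ≈ 5736 m/s.
Stage 2: m₀ = 26,027 kg, m_f = 26,027 − 19,000 = 7,027 kg; Δv = 315×9.81×ln(3.704) = 3090.2×1.3094 ≈ 4046 m/s.
Stage 3: m₀ = 4,867 kg, m_f = 4,867 − 3,660 = 1,207 kg; Δv = 275×9.81×ln(4.032) = 2697.8×1.3943 ≈ 3762 m/s.
Total Δv = 5736 + 4046 + 3762 = 13544 m/s.

Δv ≈ 13500 m/s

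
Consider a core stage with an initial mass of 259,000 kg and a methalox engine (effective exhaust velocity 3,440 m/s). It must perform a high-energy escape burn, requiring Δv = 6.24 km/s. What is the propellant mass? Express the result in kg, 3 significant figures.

Using Δv = v_e ln(m₀/m_f): m₀/m_f = exp(Δv / v_e) = exp(6240 / 3440.0) = exp(1.8140) = 6.1347.
m_f = 259,000 / 6.1347 = 42,218.9 kg, so propellant = m₀ − m_f = 259,000 − 42,218.9 = 216,781.1 kg.

propellant mass ≈ 217000 kg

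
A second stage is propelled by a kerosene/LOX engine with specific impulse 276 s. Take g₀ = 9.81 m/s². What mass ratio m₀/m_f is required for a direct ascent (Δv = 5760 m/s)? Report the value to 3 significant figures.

v_e = Isp · g₀ = 276 × 9.81 = 2707.6 m/s.
Using Δv = v_e ln(m₀/m_f): m₀/m_f = exp(Δv / v_e) = exp(5760 / 2707.6) = exp(2.1274) = 8.3928.

mass ratio ≈ 8.39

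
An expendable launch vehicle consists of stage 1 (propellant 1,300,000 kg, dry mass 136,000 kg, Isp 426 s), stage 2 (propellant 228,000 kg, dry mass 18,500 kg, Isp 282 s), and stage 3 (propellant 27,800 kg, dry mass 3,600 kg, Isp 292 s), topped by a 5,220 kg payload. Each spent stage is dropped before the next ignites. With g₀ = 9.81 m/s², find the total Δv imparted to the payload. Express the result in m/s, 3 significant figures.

Δv ≈ 14500 m/s

Ignition mass of stage 1 = 1,300,000+136,000 + 228,000+18,500 + 27,800+3,600 + 5,220 = 1,719,120 kg.
Stage 1: m₀ = 1,719,120 kg, m_f = 1,719,120 − 1,300,000 = 419,120 kg; Δv = 426×9.81×ln(4.102) = 4179.1×1.4114 ≈ 5898 m/s.
Stage 2: m₀ = 283,120 kg, m_f = 283,120 − 228,000 = 55,120 kg; Δv = 282×9.81×ln(5.136) = 2766.4×1.6364 ≈ 4527 m/s.
Stage 3: m₀ = 36,620 kg, m_f = 36,620 − 27,800 = 8,820 kg; Δv = 292×9.81×ln(4.152) = 2864.5×1.4236 ≈ 4078 m/s.
Total Δv = 5898 + 4527 + 4078 = 14503 m/s.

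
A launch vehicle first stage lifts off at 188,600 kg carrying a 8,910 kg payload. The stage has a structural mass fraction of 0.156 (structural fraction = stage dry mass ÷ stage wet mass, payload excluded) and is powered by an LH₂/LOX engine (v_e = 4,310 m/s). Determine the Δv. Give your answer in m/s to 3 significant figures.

Δv ≈ 7030 m/s

Stage wet mass = m₀ − payload = 188,600 − 8,910 = 179,690 kg.
Stage dry mass = ε × stage wet mass = 0.156 × 179,690 = 28,031.6 kg.
Burnout mass m_f = stage dry + payload = 28,031.6 + 8,910 = 36,941.6 kg.
Δv = v_e · ln(188,600/36,941.6) = 4310.0 × ln(5.105) = 4310.0 × 1.6303 ≈ 7027 m/s.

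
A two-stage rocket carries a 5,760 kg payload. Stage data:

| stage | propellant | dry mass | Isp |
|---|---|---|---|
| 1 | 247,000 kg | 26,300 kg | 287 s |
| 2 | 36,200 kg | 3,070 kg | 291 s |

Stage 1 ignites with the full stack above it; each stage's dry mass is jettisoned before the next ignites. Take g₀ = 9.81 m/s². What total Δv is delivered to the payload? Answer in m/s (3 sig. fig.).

Ignition mass of stage 1 = 247,000+26,300 + 36,200+3,070 + 5,760 = 318,330 kg.
Stage 1: m₀ = 318,330 kg, m_f = 318,330 − 247,000 = 71,330 kg; Δv = 287×9.81×ln(4.463) = 2815.5×1.4958 ≈ 4211 m/s.
Stage 2: m₀ = 45,030 kg, m_f = 45,030 − 36,200 = 8,830 kg; Δv = 291×9.81×ln(5.1) = 2854.7×1.6292 ≈ 4651 m/s.
Total Δv = 4211 + 4651 = 8862 m/s.

Δv ≈ 8860 m/s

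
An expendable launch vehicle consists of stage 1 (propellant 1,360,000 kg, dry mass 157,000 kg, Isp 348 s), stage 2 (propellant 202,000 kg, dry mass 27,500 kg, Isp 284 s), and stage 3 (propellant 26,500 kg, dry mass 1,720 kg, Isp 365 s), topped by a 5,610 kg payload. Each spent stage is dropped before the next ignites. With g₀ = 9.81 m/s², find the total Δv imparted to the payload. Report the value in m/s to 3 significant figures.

Ignition mass of stage 1 = 1,360,000+157,000 + 202,000+27,500 + 26,500+1,720 + 5,610 = 1,780,330 kg.
Stage 1: m₀ = 1,780,330 kg, m_f = 1,780,330 − 1,360,000 = 420,330 kg; Δv = 348×9.81×ln(4.236) = 3413.9×1.4435 ≈ 4928 m/s.
Stage 2: m₀ = 263,330 kg, m_f = 263,330 − 202,000 = 61,330 kg; Δv = 284×9.81×ln(4.294) = 2786.0×1.4571 ≈ 4060 m/s.
Stage 3: m₀ = 33,830 kg, m_f = 33,830 − 26,500 = 7,330 kg; Δv = 365×9.81×ln(4.615) = 3580.7×1.5294 ≈ 5476 m/s.
Total Δv = 4928 + 4060 + 5476 = 14464 m/s.

Δv ≈ 14500 m/s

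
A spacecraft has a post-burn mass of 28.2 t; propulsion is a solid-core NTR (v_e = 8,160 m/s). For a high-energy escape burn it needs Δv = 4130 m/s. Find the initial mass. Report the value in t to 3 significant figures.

initial mass ≈ 46.8 t

By the Tsiolkovsky rocket equation, m₀/m_f = exp(Δv / v_e) = exp(4130 / 8160.0) = exp(0.5061) = 1.6589.
m₀ = m_f × 1.6589 = 28.2 × 1.6589 = 46.781 t.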